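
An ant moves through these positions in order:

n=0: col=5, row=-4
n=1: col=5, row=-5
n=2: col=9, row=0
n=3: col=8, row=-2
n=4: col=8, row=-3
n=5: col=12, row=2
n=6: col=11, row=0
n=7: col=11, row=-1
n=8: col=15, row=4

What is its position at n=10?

col=14, row=1

Step-to-step displacements: (+0,-1), (+4,+5), (-1,-2), (+0,-1), (+4,+5), (-1,-2), (+0,-1), (+4,+5) — a repeating cycle of length 3.
step 9: apply (-1,-2) → col=14, row=2
step 10: apply (+0,-1) → col=14, row=1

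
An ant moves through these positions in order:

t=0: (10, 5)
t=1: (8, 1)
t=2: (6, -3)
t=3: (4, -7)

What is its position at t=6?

Constant displacement of (-2, -4) per step.
step 4: (4, -7) + (-2, -4) → (2, -11)
step 5: (2, -11) + (-2, -4) → (0, -15)
step 6: (0, -15) + (-2, -4) → (-2, -19)

(-2, -19)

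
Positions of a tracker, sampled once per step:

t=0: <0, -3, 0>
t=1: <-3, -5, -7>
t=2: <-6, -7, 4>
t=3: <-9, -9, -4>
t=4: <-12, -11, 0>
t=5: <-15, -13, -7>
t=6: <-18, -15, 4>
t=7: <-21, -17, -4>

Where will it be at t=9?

First: linear, -3 per step → -27 at step 9.
Second: linear, -2 per step → -21 at step 9.
Third: cycles through 0, -7, 4, -4 every 4 steps. Step 9 lands at position 1 of the cycle → -7.

<-27, -21, -7>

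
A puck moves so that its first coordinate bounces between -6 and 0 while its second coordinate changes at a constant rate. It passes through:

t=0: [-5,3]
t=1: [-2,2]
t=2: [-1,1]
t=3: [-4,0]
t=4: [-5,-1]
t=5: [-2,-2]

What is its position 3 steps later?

[-5,-5]

The first coordinate reflects between -6 and 0, moving 3 per step.
  step 6: -2 → -1
  step 7: -1 → -4
  step 8: -4 → -5
The second coordinate changes by -1 each step: at step 8 it is -5.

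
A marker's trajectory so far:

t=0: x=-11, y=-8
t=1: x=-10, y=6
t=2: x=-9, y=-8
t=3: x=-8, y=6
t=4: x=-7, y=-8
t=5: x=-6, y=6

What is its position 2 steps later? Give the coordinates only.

x=-4, y=6

The x coordinate changes by +1 each step, so at step 7 it is -11 + 7·(1) = -4.
The y coordinate repeats the cycle [-8, 6] with period 2; step 7 mod 2 = 1, giving 6.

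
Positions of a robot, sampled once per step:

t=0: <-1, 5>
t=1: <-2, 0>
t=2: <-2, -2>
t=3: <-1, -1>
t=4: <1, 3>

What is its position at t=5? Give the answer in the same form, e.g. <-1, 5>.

First differences are <-1, -5>, <+0, -2>, <+1, +1>, <+2, +4>; their common second difference is <+1, +3> (constant acceleration).
step 5: <1, 3> + <+3, +7> → <4, 10>

<4, 10>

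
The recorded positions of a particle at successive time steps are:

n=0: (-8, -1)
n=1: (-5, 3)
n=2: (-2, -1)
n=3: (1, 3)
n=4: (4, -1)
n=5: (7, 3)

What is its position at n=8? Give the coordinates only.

First: linear, +3 per step → 16 at step 8.
Second: cycles through -1, 3 every 2 steps. Step 8 lands at position 0 of the cycle → -1.

(16, -1)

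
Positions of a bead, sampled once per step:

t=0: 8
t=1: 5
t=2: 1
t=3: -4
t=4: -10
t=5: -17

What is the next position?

Successive displacements: -3, -4, -5, -6, -7 — each changes by -1.
step 6: -17 − 8 → -25

-25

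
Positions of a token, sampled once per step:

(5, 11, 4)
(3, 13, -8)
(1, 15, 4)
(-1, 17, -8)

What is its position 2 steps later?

(-5, 21, -8)

First: linear, -2 per step → -5 at step 5.
Second: linear, +2 per step → 21 at step 5.
Third: cycles through 4, -8 every 2 steps. Step 5 lands at position 1 of the cycle → -8.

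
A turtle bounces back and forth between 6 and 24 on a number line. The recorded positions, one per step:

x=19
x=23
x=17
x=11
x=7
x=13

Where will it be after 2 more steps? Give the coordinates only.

The value travels 6 per step and bounces off the walls at 6 and 24.
  step 6: 13 → 19
  step 7: 19 → 23

x=23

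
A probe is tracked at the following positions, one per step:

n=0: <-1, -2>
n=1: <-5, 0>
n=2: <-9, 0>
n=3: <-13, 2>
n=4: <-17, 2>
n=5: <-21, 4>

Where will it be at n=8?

<-33, 6>

Step-to-step displacements: <-4, +2>, <-4, +0>, <-4, +2>, <-4, +0>, <-4, +2> — a repeating cycle of length 2.
step 6: apply <-4, +0> → <-25, 4>
step 7: apply <-4, +2> → <-29, 6>
step 8: apply <-4, +0> → <-33, 6>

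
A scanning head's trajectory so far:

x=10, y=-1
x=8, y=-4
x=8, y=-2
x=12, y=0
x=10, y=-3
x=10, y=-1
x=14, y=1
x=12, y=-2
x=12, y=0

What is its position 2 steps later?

x=14, y=-1

Differencing gives (-2, -3), (+0, +2), (+4, +2), (-2, -3), (+0, +2), (+4, +2), (-2, -3), (+0, +2). This is the pattern (-2, -3), (+0, +2), (+4, +2) repeated.
step 9: apply (+4, +2) → x=16, y=2
step 10: apply (-2, -3) → x=14, y=-1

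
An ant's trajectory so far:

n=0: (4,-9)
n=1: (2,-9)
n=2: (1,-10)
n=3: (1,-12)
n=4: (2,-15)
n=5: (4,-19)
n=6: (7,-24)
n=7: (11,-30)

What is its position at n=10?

Successive displacements: (-2,+0), (-1,-1), (+0,-2), (+1,-3), (+2,-4), (+3,-5), (+4,-6) — each changes by (+1,-1).
step 8: (11,-30) + (+5,-7) → (16,-37)
step 9: (16,-37) + (+6,-8) → (22,-45)
step 10: (22,-45) + (+7,-9) → (29,-54)

(29,-54)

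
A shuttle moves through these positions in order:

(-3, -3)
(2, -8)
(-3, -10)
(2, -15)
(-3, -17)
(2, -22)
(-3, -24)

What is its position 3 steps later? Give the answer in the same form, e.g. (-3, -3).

(2, -36)

Differencing gives (+5, -5), (-5, -2), (+5, -5), (-5, -2), (+5, -5), (-5, -2). This is the pattern (+5, -5), (-5, -2) repeated.
step 7: apply (+5, -5) → (2, -29)
step 8: apply (-5, -2) → (-3, -31)
step 9: apply (+5, -5) → (2, -36)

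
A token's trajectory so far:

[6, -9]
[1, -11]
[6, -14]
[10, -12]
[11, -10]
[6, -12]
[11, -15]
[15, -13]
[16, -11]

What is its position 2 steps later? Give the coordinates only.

The moves between consecutive positions are [-5, -2], [+5, -3], [+4, +2], [+1, +2], [-5, -2], [+5, -3], [+4, +2], [+1, +2]; they repeat the 4-cycle [[-5, -2], [+5, -3], [+4, +2], [+1, +2]].
step 9: apply [-5, -2] → [11, -13]
step 10: apply [+5, -3] → [16, -16]

[16, -16]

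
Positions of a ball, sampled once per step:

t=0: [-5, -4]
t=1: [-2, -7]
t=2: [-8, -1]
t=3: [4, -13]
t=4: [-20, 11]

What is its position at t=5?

[28, -37]

The jumps are [+3, -3], [-6, +6], [+12, -12], [-24, +24] — a geometric progression with ratio -2.
step 5: [-20, 11] + [+48, -48] → [28, -37]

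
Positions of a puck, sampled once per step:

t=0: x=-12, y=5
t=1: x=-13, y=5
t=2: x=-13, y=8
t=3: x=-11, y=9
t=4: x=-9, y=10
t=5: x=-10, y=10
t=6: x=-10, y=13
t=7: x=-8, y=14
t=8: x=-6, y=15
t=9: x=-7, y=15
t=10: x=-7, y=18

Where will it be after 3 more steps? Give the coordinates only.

Differencing gives (-1, +0), (+0, +3), (+2, +1), (+2, +1), (-1, +0), (+0, +3), (+2, +1), (+2, +1), (-1, +0), (+0, +3). This is the pattern (-1, +0), (+0, +3), (+2, +1), (+2, +1) repeated.
step 11: apply (+2, +1) → x=-5, y=19
step 12: apply (+2, +1) → x=-3, y=20
step 13: apply (-1, +0) → x=-4, y=20

x=-4, y=20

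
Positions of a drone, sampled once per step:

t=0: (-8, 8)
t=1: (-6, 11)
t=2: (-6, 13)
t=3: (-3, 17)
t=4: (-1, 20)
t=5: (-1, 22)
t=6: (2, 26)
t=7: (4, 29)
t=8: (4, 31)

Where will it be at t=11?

(9, 40)

Differencing gives (+2, +3), (+0, +2), (+3, +4), (+2, +3), (+0, +2), (+3, +4), (+2, +3), (+0, +2). This is the pattern (+2, +3), (+0, +2), (+3, +4) repeated.
step 9: apply (+3, +4) → (7, 35)
step 10: apply (+2, +3) → (9, 38)
step 11: apply (+0, +2) → (9, 40)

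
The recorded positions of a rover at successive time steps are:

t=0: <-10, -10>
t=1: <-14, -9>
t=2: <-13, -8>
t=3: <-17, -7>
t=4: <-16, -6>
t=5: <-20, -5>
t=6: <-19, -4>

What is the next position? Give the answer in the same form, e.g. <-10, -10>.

<-23, -3>

Step-to-step displacements: <-4, +1>, <+1, +1>, <-4, +1>, <+1, +1>, <-4, +1>, <+1, +1> — a repeating cycle of length 2.
step 7: apply <-4, +1> → <-23, -3>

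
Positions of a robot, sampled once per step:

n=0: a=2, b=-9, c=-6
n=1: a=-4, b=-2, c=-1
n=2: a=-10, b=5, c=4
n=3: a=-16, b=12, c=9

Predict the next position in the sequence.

The position changes by (-6, +7, +5) every step.
step 4: a=-16, b=12, c=9 + (-6, +7, +5) → a=-22, b=19, c=14

a=-22, b=19, c=14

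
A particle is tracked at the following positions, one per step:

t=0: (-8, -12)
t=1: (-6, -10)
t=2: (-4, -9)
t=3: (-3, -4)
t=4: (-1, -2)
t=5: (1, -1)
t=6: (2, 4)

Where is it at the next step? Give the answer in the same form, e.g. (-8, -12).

The moves between consecutive positions are (+2, +2), (+2, +1), (+1, +5), (+2, +2), (+2, +1), (+1, +5); they repeat the 3-cycle [(+2, +2), (+2, +1), (+1, +5)].
step 7: apply (+2, +2) → (4, 6)

(4, 6)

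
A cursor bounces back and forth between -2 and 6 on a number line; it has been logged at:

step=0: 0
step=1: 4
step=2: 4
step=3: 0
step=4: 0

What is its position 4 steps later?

The value travels 4 per step and bounces off the walls at -2 and 6.
  step 5: 0 → 4
  step 6: 4 → 4
  step 7: 4 → 0
  step 8: 0 → 0

0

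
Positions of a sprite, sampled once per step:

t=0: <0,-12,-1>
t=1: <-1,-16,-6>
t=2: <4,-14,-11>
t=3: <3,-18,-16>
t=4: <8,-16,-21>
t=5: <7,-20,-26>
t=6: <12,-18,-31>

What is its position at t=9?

Step-to-step displacements: <-1,-4,-5>, <+5,+2,-5>, <-1,-4,-5>, <+5,+2,-5>, <-1,-4,-5>, <+5,+2,-5> — a repeating cycle of length 2.
step 7: apply <-1,-4,-5> → <11,-22,-36>
step 8: apply <+5,+2,-5> → <16,-20,-41>
step 9: apply <-1,-4,-5> → <15,-24,-46>

<15,-24,-46>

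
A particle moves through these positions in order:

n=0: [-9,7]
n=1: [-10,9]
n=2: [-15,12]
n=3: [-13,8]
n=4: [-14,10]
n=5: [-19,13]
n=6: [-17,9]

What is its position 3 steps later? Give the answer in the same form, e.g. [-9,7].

Step-to-step displacements: [-1,+2], [-5,+3], [+2,-4], [-1,+2], [-5,+3], [+2,-4] — a repeating cycle of length 3.
step 7: apply [-1,+2] → [-18,11]
step 8: apply [-5,+3] → [-23,14]
step 9: apply [+2,-4] → [-21,10]

[-21,10]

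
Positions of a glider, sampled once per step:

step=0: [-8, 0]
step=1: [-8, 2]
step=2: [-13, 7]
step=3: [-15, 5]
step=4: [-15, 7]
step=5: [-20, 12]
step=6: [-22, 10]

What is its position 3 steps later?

The moves between consecutive positions are [+0, +2], [-5, +5], [-2, -2], [+0, +2], [-5, +5], [-2, -2]; they repeat the 3-cycle [[+0, +2], [-5, +5], [-2, -2]].
step 7: apply [+0, +2] → [-22, 12]
step 8: apply [-5, +5] → [-27, 17]
step 9: apply [-2, -2] → [-29, 15]

[-29, 15]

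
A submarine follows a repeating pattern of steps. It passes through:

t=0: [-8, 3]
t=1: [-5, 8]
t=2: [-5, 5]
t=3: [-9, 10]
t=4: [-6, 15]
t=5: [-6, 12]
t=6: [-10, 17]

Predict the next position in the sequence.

[-7, 22]

The moves between consecutive positions are [+3, +5], [+0, -3], [-4, +5], [+3, +5], [+0, -3], [-4, +5]; they repeat the 3-cycle [[+3, +5], [+0, -3], [-4, +5]].
step 7: apply [+3, +5] → [-7, 22]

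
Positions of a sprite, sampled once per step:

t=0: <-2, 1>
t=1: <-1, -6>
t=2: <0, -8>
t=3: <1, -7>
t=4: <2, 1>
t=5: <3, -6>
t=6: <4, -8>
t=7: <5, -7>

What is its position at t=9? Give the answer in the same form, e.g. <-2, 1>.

The first coordinate changes by +1 each step, so at step 9 it is -2 + 9·(1) = 7.
The second coordinate repeats the cycle [1, -6, -8, -7] with period 4; step 9 mod 4 = 1, giving -6.

<7, -6>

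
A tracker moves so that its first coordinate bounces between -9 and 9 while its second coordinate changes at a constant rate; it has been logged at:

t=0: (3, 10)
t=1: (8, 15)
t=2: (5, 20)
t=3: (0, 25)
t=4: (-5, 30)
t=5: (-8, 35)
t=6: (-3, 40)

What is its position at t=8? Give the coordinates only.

(7, 50)

The first coordinate travels 5 per step and bounces off the walls at -9 and 9.
  step 7: -3 → 2
  step 8: 2 → 7
The second coordinate changes by +5 each step: at step 8 it is 50.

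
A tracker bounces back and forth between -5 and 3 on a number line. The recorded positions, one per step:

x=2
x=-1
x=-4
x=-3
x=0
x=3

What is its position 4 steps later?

The value travels 3 per step and bounces off the walls at -5 and 3.
  step 6: 3 → 0
  step 7: 0 → -3
  step 8: -3 → -4
  step 9: -4 → -1

x=-1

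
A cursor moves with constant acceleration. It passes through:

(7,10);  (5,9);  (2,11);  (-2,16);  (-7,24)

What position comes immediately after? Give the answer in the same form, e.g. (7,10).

(-13,35)

Taking differences between consecutive positions: (-2,-1), (-3,+2), (-4,+5), (-5,+8). These grow by (-1,+3) each step.
step 5: (-7,24) + (-6,+11) → (-13,35)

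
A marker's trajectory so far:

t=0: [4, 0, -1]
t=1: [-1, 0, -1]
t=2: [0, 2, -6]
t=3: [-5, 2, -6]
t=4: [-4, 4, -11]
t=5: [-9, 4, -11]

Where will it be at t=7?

[-13, 6, -16]

Step-to-step displacements: [-5, +0, +0], [+1, +2, -5], [-5, +0, +0], [+1, +2, -5], [-5, +0, +0] — a repeating cycle of length 2.
step 6: apply [+1, +2, -5] → [-8, 6, -16]
step 7: apply [-5, +0, +0] → [-13, 6, -16]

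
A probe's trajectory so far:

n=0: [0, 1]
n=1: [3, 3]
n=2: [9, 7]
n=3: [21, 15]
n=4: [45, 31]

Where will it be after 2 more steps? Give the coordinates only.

[189, 127]

Consecutive displacements [+3, +2], [+6, +4], [+12, +8], [+24, +16] scale by a factor of 2 each step.
step 5: [45, 31] + [+48, +32] → [93, 63]
step 6: [93, 63] + [+96, +64] → [189, 127]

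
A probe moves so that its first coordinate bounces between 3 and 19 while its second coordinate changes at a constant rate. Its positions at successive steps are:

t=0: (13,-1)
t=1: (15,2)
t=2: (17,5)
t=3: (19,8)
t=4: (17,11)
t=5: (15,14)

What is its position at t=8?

The first coordinate travels 2 per step and bounces off the walls at 3 and 19.
  step 6: 15 → 13
  step 7: 13 → 11
  step 8: 11 → 9
The second coordinate changes by +3 each step: at step 8 it is 23.

(9,23)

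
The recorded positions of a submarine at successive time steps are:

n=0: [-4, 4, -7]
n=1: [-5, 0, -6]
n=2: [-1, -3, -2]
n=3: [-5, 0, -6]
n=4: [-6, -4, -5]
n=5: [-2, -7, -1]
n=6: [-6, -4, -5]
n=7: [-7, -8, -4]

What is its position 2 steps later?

[-7, -8, -4]

The moves between consecutive positions are [-1, -4, +1], [+4, -3, +4], [-4, +3, -4], [-1, -4, +1], [+4, -3, +4], [-4, +3, -4], [-1, -4, +1]; they repeat the 3-cycle [[-1, -4, +1], [+4, -3, +4], [-4, +3, -4]].
step 8: apply [+4, -3, +4] → [-3, -11, 0]
step 9: apply [-4, +3, -4] → [-7, -8, -4]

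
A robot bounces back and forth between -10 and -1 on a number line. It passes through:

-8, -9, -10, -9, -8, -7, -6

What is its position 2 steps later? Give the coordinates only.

The value travels 1 per step and bounces off the walls at -10 and -1.
  step 7: -6 → -5
  step 8: -5 → -4

-4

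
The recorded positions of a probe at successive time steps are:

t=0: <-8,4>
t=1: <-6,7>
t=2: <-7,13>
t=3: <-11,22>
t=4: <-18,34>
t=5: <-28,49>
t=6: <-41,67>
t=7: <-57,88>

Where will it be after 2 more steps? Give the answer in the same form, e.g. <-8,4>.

First differences are <+2,+3>, <-1,+6>, <-4,+9>, <-7,+12>, <-10,+15>, <-13,+18>, <-16,+21>; their common second difference is <-3,+3> (constant acceleration).
step 8: <-57,88> + <-19,+24> → <-76,112>
step 9: <-76,112> + <-22,+27> → <-98,139>

<-98,139>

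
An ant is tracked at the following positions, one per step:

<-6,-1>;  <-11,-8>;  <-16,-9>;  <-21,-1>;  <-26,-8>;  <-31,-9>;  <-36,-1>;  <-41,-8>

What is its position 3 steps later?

First: linear, -5 per step → -56 at step 10.
Second: cycles through -1, -8, -9 every 3 steps. Step 10 lands at position 1 of the cycle → -8.

<-56,-8>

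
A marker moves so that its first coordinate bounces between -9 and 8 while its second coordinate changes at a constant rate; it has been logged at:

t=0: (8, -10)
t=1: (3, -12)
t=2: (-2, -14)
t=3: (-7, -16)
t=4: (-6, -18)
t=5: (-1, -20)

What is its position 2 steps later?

(7, -24)

The first coordinate reflects between -9 and 8, moving 5 per step.
  step 6: -1 → 4
  step 7: 4 → 7
The second coordinate changes by -2 each step: at step 7 it is -24.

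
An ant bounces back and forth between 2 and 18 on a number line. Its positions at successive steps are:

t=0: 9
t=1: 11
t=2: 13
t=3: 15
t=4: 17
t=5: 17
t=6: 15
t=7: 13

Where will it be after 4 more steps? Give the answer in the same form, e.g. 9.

5

The value reflects between 2 and 18, moving 2 per step.
  step 8: 13 → 11
  step 9: 11 → 9
  step 10: 9 → 7
  step 11: 7 → 5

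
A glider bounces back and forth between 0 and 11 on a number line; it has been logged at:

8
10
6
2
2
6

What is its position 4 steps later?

0

The value travels 4 per step and bounces off the walls at 0 and 11.
  step 6: 6 → 10
  step 7: 10 → 8
  step 8: 8 → 4
  step 9: 4 → 0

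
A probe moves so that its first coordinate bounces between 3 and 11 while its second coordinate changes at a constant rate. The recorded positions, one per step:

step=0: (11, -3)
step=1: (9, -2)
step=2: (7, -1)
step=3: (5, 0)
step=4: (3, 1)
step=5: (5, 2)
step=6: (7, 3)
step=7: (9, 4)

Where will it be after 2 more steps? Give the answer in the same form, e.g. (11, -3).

(9, 6)

The first coordinate reflects between 3 and 11, moving 2 per step.
  step 8: 9 → 11
  step 9: 11 → 9
The second coordinate changes by +1 each step: at step 9 it is 6.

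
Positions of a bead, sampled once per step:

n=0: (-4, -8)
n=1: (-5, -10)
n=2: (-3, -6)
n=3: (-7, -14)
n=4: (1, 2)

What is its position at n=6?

Consecutive displacements (-1, -2), (+2, +4), (-4, -8), (+8, +16) scale by a factor of -2 each step.
step 5: (1, 2) + (-16, -32) → (-15, -30)
step 6: (-15, -30) + (+32, +64) → (17, 34)

(17, 34)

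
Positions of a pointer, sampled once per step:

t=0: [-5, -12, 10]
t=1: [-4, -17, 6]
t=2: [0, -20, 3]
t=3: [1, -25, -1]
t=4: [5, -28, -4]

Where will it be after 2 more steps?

[10, -36, -11]

The moves between consecutive positions are [+1, -5, -4], [+4, -3, -3], [+1, -5, -4], [+4, -3, -3]; they repeat the 2-cycle [[+1, -5, -4], [+4, -3, -3]].
step 5: apply [+1, -5, -4] → [6, -33, -8]
step 6: apply [+4, -3, -3] → [10, -36, -11]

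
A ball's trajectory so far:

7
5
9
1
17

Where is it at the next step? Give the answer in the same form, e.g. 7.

-15

Step-to-step displacements: -2, +4, -8, +16; each is -2× the previous.
step 5: 17 − 32 → -15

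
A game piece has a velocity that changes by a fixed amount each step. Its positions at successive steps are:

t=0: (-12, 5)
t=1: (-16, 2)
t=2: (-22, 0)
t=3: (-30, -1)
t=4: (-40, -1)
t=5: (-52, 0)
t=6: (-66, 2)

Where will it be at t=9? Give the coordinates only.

Successive displacements: (-4, -3), (-6, -2), (-8, -1), (-10, +0), (-12, +1), (-14, +2) — each changes by (-2, +1).
step 7: (-66, 2) + (-16, +3) → (-82, 5)
step 8: (-82, 5) + (-18, +4) → (-100, 9)
step 9: (-100, 9) + (-20, +5) → (-120, 14)

(-120, 14)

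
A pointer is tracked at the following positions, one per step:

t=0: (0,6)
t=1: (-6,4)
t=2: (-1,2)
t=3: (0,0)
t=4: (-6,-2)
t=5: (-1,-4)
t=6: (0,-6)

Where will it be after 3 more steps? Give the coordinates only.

First: cycles through 0, -6, -1 every 3 steps. Step 9 lands at position 0 of the cycle → 0.
Second: linear, -2 per step → -12 at step 9.

(0,-12)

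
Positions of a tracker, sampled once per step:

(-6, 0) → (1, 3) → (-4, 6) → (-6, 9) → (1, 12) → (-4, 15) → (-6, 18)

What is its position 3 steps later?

(-6, 27)

The first coordinate repeats the cycle [-6, 1, -4] with period 3; step 9 mod 3 = 0, giving -6.
The second coordinate changes by +3 each step, so at step 9 it is 0 + 9·(3) = 27.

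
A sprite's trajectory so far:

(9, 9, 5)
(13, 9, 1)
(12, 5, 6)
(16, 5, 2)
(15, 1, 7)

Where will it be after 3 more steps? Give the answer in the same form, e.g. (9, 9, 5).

(22, -3, 4)

Differencing gives (+4, +0, -4), (-1, -4, +5), (+4, +0, -4), (-1, -4, +5). This is the pattern (+4, +0, -4), (-1, -4, +5) repeated.
step 5: apply (+4, +0, -4) → (19, 1, 3)
step 6: apply (-1, -4, +5) → (18, -3, 8)
step 7: apply (+4, +0, -4) → (22, -3, 4)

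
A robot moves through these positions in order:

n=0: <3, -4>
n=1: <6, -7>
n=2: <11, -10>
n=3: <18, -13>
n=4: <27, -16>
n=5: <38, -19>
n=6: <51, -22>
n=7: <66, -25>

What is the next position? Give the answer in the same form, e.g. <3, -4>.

Taking differences between consecutive positions: <+3, -3>, <+5, -3>, <+7, -3>, <+9, -3>, <+11, -3>, <+13, -3>, <+15, -3>. These grow by <+2, +0> each step.
step 8: <66, -25> + <+17, -3> → <83, -28>

<83, -28>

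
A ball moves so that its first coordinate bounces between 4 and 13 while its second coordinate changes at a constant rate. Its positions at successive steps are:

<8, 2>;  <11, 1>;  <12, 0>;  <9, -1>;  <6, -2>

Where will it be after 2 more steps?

<8, -4>

The first coordinate travels 3 per step and bounces off the walls at 4 and 13.
  step 5: 6 → 5
  step 6: 5 → 8
The second coordinate changes by -1 each step: at step 6 it is -4.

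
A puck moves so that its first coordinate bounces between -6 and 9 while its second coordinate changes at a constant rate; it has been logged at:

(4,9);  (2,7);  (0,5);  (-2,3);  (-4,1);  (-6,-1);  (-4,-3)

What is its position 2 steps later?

The first coordinate travels 2 per step and bounces off the walls at -6 and 9.
  step 7: -4 → -2
  step 8: -2 → 0
The second coordinate changes by -2 each step: at step 8 it is -7.

(0,-7)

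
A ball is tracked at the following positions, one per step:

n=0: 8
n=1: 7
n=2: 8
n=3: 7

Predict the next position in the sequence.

8

Consecutive displacements -1, +1, -1 scale by a factor of -1 each step.
step 4: 7 + 1 → 8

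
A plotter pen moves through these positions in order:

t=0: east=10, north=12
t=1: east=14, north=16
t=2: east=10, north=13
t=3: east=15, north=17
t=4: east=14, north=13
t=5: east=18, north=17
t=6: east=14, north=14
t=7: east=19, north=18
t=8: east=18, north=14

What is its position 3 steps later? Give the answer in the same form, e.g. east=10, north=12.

Step-to-step displacements: (+4, +4), (-4, -3), (+5, +4), (-1, -4), (+4, +4), (-4, -3), (+5, +4), (-1, -4) — a repeating cycle of length 4.
step 9: apply (+4, +4) → east=22, north=18
step 10: apply (-4, -3) → east=18, north=15
step 11: apply (+5, +4) → east=23, north=19

east=23, north=19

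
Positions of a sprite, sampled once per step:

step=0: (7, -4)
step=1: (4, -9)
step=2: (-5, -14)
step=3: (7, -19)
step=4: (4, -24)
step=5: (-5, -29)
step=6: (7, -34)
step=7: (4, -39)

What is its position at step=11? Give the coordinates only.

The first coordinate repeats the cycle [7, 4, -5] with period 3; step 11 mod 3 = 2, giving -5.
The second coordinate changes by -5 each step, so at step 11 it is -4 + 11·(-5) = -59.

(-5, -59)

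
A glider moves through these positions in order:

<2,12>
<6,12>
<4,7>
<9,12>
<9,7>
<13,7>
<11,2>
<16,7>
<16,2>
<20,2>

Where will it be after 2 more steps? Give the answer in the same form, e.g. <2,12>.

Differencing gives <+4,+0>, <-2,-5>, <+5,+5>, <+0,-5>, <+4,+0>, <-2,-5>, <+5,+5>, <+0,-5>, <+4,+0>. This is the pattern <+4,+0>, <-2,-5>, <+5,+5>, <+0,-5> repeated.
step 10: apply <-2,-5> → <18,-3>
step 11: apply <+5,+5> → <23,2>

<23,2>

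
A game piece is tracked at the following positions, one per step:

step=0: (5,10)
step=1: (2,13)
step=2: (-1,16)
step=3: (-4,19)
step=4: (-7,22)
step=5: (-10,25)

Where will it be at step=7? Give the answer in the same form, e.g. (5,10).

(-16,31)

Each step adds (-3,+3) to the position.
step 6: (-10,25) + (-3,+3) → (-13,28)
step 7: (-13,28) + (-3,+3) → (-16,31)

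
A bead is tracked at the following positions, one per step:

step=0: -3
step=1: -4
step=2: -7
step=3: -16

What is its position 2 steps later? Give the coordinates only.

-124

Consecutive displacements -1, -3, -9 scale by a factor of 3 each step.
step 4: -16 − 27 → -43
step 5: -43 − 81 → -124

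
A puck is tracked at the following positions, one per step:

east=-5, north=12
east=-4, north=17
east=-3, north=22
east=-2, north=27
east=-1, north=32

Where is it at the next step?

Constant displacement of (+1,+5) per step.
step 5: east=-1, north=32 + (+1,+5) → east=0, north=37

east=0, north=37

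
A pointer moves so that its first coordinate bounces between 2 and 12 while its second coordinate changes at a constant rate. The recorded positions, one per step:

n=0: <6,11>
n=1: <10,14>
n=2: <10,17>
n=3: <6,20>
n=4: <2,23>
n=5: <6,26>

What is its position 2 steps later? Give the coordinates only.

<10,32>

The first coordinate travels 4 per step and bounces off the walls at 2 and 12.
  step 6: 6 → 10
  step 7: 10 → 10
The second coordinate changes by +3 each step: at step 7 it is 32.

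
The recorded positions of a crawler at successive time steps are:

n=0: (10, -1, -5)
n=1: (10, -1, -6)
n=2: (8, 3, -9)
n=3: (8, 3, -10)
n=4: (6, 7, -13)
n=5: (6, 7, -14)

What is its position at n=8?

The moves between consecutive positions are (+0, +0, -1), (-2, +4, -3), (+0, +0, -1), (-2, +4, -3), (+0, +0, -1); they repeat the 2-cycle [(+0, +0, -1), (-2, +4, -3)].
step 6: apply (-2, +4, -3) → (4, 11, -17)
step 7: apply (+0, +0, -1) → (4, 11, -18)
step 8: apply (-2, +4, -3) → (2, 15, -21)

(2, 15, -21)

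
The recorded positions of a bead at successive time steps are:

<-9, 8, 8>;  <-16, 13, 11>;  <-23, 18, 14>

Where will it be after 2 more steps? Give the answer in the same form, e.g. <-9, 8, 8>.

<-37, 28, 20>

The position changes by <-7, +5, +3> every step.
step 3: <-23, 18, 14> + <-7, +5, +3> → <-30, 23, 17>
step 4: <-30, 23, 17> + <-7, +5, +3> → <-37, 28, 20>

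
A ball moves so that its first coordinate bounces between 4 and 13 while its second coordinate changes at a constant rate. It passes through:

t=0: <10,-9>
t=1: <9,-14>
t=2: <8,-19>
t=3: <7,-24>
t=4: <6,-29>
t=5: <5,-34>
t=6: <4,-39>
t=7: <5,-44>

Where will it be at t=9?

The first coordinate reflects between 4 and 13, moving 1 per step.
  step 8: 5 → 6
  step 9: 6 → 7
The second coordinate changes by -5 each step: at step 9 it is -54.

<7,-54>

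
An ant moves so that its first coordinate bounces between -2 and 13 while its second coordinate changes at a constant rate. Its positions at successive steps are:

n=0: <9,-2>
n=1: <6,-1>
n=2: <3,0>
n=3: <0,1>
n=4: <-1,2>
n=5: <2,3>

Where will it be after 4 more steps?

<12,7>

The first coordinate reflects between -2 and 13, moving 3 per step.
  step 6: 2 → 5
  step 7: 5 → 8
  step 8: 8 → 11
  step 9: 11 → 12
The second coordinate changes by +1 each step: at step 9 it is 7.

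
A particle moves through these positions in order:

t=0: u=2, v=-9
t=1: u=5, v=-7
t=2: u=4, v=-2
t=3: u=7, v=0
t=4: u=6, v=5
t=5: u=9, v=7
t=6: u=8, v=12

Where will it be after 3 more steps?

Differencing gives (+3, +2), (-1, +5), (+3, +2), (-1, +5), (+3, +2), (-1, +5). This is the pattern (+3, +2), (-1, +5) repeated.
step 7: apply (+3, +2) → u=11, v=14
step 8: apply (-1, +5) → u=10, v=19
step 9: apply (+3, +2) → u=13, v=21

u=13, v=21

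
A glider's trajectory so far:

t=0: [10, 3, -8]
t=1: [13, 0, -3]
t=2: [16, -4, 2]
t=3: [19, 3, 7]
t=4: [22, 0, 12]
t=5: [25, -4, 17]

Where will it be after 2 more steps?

[31, 0, 27]

First: linear, +3 per step → 31 at step 7.
Second: cycles through 3, 0, -4 every 3 steps. Step 7 lands at position 1 of the cycle → 0.
Third: linear, +5 per step → 27 at step 7.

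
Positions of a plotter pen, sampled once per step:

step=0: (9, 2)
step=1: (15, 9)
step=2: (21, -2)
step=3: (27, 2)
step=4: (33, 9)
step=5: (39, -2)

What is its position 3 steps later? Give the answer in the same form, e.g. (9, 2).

The first coordinate changes by +6 each step, so at step 8 it is 9 + 8·(6) = 57.
The second coordinate repeats the cycle [2, 9, -2] with period 3; step 8 mod 3 = 2, giving -2.

(57, -2)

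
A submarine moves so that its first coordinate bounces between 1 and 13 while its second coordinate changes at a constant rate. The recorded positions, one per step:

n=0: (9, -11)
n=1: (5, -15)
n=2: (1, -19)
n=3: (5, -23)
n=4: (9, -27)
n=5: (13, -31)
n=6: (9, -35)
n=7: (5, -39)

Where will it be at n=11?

(13, -55)

The first coordinate travels 4 per step and bounces off the walls at 1 and 13.
  step 8: 5 → 1
  step 9: 1 → 5
  step 10: 5 → 9
  step 11: 9 → 13
The second coordinate changes by -4 each step: at step 11 it is -55.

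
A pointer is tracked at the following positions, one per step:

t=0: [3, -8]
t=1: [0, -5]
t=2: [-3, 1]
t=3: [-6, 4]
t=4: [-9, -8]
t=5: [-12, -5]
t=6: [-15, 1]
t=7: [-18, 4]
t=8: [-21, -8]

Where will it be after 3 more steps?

[-30, 4]

First: linear, -3 per step → -30 at step 11.
Second: cycles through -8, -5, 1, 4 every 4 steps. Step 11 lands at position 3 of the cycle → 4.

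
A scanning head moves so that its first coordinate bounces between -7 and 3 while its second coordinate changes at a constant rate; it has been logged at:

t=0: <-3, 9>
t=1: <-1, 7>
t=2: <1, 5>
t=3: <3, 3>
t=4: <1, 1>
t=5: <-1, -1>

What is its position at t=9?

<-5, -9>

The first coordinate travels 2 per step and bounces off the walls at -7 and 3.
  step 6: -1 → -3
  step 7: -3 → -5
  step 8: -5 → -7
  step 9: -7 → -5
The second coordinate changes by -2 each step: at step 9 it is -9.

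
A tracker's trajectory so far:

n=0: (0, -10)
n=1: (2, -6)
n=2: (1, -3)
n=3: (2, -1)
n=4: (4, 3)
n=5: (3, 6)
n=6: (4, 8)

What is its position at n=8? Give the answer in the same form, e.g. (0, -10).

(5, 15)

Differencing gives (+2, +4), (-1, +3), (+1, +2), (+2, +4), (-1, +3), (+1, +2). This is the pattern (+2, +4), (-1, +3), (+1, +2) repeated.
step 7: apply (+2, +4) → (6, 12)
step 8: apply (-1, +3) → (5, 15)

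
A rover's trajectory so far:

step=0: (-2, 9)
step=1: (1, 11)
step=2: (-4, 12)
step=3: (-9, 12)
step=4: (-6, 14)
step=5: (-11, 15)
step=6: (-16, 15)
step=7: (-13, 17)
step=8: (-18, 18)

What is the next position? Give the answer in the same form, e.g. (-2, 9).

Differencing gives (+3, +2), (-5, +1), (-5, +0), (+3, +2), (-5, +1), (-5, +0), (+3, +2), (-5, +1). This is the pattern (+3, +2), (-5, +1), (-5, +0) repeated.
step 9: apply (-5, +0) → (-23, 18)

(-23, 18)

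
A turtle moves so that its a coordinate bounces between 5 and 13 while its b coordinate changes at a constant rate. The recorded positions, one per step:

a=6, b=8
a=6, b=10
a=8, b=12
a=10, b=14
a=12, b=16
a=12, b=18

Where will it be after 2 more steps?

a=8, b=22

The a coordinate travels 2 per step and bounces off the walls at 5 and 13.
  step 6: 12 → 10
  step 7: 10 → 8
The b coordinate changes by +2 each step: at step 7 it is 22.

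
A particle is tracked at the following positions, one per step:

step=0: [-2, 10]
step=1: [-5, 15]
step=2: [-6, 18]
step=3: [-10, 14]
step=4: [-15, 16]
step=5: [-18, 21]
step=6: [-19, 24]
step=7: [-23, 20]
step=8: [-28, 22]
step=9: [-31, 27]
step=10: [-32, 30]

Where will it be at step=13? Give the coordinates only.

Differencing gives [-3, +5], [-1, +3], [-4, -4], [-5, +2], [-3, +5], [-1, +3], [-4, -4], [-5, +2], [-3, +5], [-1, +3]. This is the pattern [-3, +5], [-1, +3], [-4, -4], [-5, +2] repeated.
step 11: apply [-4, -4] → [-36, 26]
step 12: apply [-5, +2] → [-41, 28]
step 13: apply [-3, +5] → [-44, 33]

[-44, 33]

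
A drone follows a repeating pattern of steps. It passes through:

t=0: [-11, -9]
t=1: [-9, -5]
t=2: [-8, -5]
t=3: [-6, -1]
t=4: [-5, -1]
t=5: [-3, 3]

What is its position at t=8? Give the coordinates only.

Step-to-step displacements: [+2, +4], [+1, +0], [+2, +4], [+1, +0], [+2, +4] — a repeating cycle of length 2.
step 6: apply [+1, +0] → [-2, 3]
step 7: apply [+2, +4] → [0, 7]
step 8: apply [+1, +0] → [1, 7]

[1, 7]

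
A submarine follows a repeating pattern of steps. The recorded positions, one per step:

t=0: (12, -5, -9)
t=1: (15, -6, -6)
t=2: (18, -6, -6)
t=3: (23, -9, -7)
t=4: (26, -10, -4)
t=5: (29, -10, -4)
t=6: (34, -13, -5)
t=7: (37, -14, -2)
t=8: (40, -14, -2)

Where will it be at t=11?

(51, -18, 0)

The moves between consecutive positions are (+3, -1, +3), (+3, +0, +0), (+5, -3, -1), (+3, -1, +3), (+3, +0, +0), (+5, -3, -1), (+3, -1, +3), (+3, +0, +0); they repeat the 3-cycle [(+3, -1, +3), (+3, +0, +0), (+5, -3, -1)].
step 9: apply (+5, -3, -1) → (45, -17, -3)
step 10: apply (+3, -1, +3) → (48, -18, 0)
step 11: apply (+3, +0, +0) → (51, -18, 0)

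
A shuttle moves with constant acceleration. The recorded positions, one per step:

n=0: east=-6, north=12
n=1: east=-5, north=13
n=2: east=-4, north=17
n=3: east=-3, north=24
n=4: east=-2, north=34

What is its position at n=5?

east=-1, north=47

Successive displacements: (+1, +1), (+1, +4), (+1, +7), (+1, +10) — each changes by (+0, +3).
step 5: east=-2, north=34 + (+1, +13) → east=-1, north=47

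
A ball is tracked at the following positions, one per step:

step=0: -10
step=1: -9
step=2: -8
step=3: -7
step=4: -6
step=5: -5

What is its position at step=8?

-2

The position changes by +1 every step.
step 6: -5 + 1 → -4
step 7: -4 + 1 → -3
step 8: -3 + 1 → -2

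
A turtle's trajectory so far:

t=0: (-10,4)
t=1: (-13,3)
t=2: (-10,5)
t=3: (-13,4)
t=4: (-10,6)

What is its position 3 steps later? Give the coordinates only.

(-13,6)

The moves between consecutive positions are (-3,-1), (+3,+2), (-3,-1), (+3,+2); they repeat the 2-cycle [(-3,-1), (+3,+2)].
step 5: apply (-3,-1) → (-13,5)
step 6: apply (+3,+2) → (-10,7)
step 7: apply (-3,-1) → (-13,6)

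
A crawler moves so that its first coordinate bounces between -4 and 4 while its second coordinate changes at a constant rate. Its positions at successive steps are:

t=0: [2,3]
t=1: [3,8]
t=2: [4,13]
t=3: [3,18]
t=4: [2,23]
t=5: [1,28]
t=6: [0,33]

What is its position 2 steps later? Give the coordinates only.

The first coordinate travels 1 per step and bounces off the walls at -4 and 4.
  step 7: 0 → -1
  step 8: -1 → -2
The second coordinate changes by +5 each step: at step 8 it is 43.

[-2,43]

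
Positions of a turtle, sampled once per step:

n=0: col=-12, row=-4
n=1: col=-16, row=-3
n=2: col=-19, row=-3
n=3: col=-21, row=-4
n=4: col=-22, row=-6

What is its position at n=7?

Successive displacements: (-4, +1), (-3, +0), (-2, -1), (-1, -2) — each changes by (+1, -1).
step 5: col=-22, row=-6 + (+0, -3) → col=-22, row=-9
step 6: col=-22, row=-9 + (+1, -4) → col=-21, row=-13
step 7: col=-21, row=-13 + (+2, -5) → col=-19, row=-18

col=-19, row=-18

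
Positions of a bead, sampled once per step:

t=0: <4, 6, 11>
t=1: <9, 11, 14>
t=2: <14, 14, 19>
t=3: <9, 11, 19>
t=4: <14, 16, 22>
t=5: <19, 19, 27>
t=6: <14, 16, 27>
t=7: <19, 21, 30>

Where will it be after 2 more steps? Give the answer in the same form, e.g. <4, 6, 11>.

<19, 21, 35>

Step-to-step displacements: <+5, +5, +3>, <+5, +3, +5>, <-5, -3, +0>, <+5, +5, +3>, <+5, +3, +5>, <-5, -3, +0>, <+5, +5, +3> — a repeating cycle of length 3.
step 8: apply <+5, +3, +5> → <24, 24, 35>
step 9: apply <-5, -3, +0> → <19, 21, 35>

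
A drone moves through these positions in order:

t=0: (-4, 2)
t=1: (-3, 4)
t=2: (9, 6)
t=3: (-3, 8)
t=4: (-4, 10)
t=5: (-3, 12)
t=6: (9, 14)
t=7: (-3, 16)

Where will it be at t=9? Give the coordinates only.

First: cycles through -4, -3, 9, -3 every 4 steps. Step 9 lands at position 1 of the cycle → -3.
Second: linear, +2 per step → 20 at step 9.

(-3, 20)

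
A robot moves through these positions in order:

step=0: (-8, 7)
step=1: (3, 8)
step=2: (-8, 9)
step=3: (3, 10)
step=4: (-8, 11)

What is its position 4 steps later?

(-8, 15)

The first coordinate repeats the cycle [-8, 3] with period 2; step 8 mod 2 = 0, giving -8.
The second coordinate changes by +1 each step, so at step 8 it is 7 + 8·(1) = 15.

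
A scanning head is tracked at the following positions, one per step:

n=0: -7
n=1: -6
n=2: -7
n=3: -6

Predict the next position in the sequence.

Step-to-step displacements: +1, -1, +1; each is -1× the previous.
step 4: -6 − 1 → -7

-7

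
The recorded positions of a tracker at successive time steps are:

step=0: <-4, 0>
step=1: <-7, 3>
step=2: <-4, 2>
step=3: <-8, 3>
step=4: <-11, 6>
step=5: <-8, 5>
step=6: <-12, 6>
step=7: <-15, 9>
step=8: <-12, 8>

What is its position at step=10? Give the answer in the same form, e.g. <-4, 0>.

<-19, 12>

Differencing gives <-3, +3>, <+3, -1>, <-4, +1>, <-3, +3>, <+3, -1>, <-4, +1>, <-3, +3>, <+3, -1>. This is the pattern <-3, +3>, <+3, -1>, <-4, +1> repeated.
step 9: apply <-4, +1> → <-16, 9>
step 10: apply <-3, +3> → <-19, 12>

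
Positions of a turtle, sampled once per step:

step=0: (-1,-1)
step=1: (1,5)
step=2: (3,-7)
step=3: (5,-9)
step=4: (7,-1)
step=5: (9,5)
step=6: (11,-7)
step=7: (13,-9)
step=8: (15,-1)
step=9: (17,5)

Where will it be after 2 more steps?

The first coordinate changes by +2 each step, so at step 11 it is -1 + 11·(2) = 21.
The second coordinate repeats the cycle [-1, 5, -7, -9] with period 4; step 11 mod 4 = 3, giving -9.

(21,-9)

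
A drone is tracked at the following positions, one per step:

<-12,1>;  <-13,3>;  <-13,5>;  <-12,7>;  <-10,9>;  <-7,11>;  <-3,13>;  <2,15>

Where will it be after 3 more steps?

Taking differences between consecutive positions: <-1,+2>, <+0,+2>, <+1,+2>, <+2,+2>, <+3,+2>, <+4,+2>, <+5,+2>. These grow by <+1,+0> each step.
step 8: <2,15> + <+6,+2> → <8,17>
step 9: <8,17> + <+7,+2> → <15,19>
step 10: <15,19> + <+8,+2> → <23,21>

<23,21>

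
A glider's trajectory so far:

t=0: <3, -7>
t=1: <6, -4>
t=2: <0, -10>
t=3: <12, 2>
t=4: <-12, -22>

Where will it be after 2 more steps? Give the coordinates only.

Step-to-step displacements: <+3, +3>, <-6, -6>, <+12, +12>, <-24, -24>; each is -2× the previous.
step 5: <-12, -22> + <+48, +48> → <36, 26>
step 6: <36, 26> + <-96, -96> → <-60, -70>

<-60, -70>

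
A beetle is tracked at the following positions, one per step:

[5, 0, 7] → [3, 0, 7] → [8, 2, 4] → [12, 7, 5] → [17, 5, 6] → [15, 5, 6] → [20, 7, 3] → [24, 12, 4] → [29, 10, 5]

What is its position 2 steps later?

Step-to-step displacements: [-2, +0, +0], [+5, +2, -3], [+4, +5, +1], [+5, -2, +1], [-2, +0, +0], [+5, +2, -3], [+4, +5, +1], [+5, -2, +1] — a repeating cycle of length 4.
step 9: apply [-2, +0, +0] → [27, 10, 5]
step 10: apply [+5, +2, -3] → [32, 12, 2]

[32, 12, 2]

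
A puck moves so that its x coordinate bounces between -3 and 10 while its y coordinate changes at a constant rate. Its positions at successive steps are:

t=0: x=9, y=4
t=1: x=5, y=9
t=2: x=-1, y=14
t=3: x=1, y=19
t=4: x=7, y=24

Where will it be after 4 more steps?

The x coordinate travels 6 per step and bounces off the walls at -3 and 10.
  step 5: 7 → 7
  step 6: 7 → 1
  step 7: 1 → -1
  step 8: -1 → 5
The y coordinate changes by +5 each step: at step 8 it is 44.

x=5, y=44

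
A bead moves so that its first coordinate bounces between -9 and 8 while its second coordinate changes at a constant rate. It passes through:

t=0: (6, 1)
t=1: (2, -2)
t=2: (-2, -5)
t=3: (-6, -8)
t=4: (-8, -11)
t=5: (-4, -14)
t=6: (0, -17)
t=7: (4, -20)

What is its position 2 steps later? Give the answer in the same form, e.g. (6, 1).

(4, -26)

The first coordinate reflects between -9 and 8, moving 4 per step.
  step 8: 4 → 8
  step 9: 8 → 4
The second coordinate changes by -3 each step: at step 9 it is -26.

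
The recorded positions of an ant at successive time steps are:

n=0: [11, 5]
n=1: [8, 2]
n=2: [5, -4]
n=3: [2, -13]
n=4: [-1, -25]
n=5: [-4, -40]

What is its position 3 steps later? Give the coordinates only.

Taking differences between consecutive positions: [-3, -3], [-3, -6], [-3, -9], [-3, -12], [-3, -15]. These grow by [+0, -3] each step.
step 6: [-4, -40] + [-3, -18] → [-7, -58]
step 7: [-7, -58] + [-3, -21] → [-10, -79]
step 8: [-10, -79] + [-3, -24] → [-13, -103]

[-13, -103]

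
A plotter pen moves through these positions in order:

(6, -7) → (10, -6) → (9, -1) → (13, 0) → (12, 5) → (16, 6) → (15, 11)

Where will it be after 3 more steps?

Differencing gives (+4, +1), (-1, +5), (+4, +1), (-1, +5), (+4, +1), (-1, +5). This is the pattern (+4, +1), (-1, +5) repeated.
step 7: apply (+4, +1) → (19, 12)
step 8: apply (-1, +5) → (18, 17)
step 9: apply (+4, +1) → (22, 18)

(22, 18)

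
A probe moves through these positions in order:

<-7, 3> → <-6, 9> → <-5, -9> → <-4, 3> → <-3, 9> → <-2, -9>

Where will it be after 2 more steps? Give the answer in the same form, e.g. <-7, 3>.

<0, 9>

The first coordinate changes by +1 each step, so at step 7 it is -7 + 7·(1) = 0.
The second coordinate repeats the cycle [3, 9, -9] with period 3; step 7 mod 3 = 1, giving 9.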